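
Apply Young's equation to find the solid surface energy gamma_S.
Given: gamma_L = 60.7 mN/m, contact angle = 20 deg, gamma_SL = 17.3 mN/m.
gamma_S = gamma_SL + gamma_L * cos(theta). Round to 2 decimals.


theta_rad = 20 * pi/180 = 0.349066
gamma_S = 17.3 + 60.7 * cos(0.349066)
= 74.34 mN/m

74.34


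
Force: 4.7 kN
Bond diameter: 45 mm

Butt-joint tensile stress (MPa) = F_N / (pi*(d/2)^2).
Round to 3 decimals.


F_N = 4.7 * 1000 = 4700.0 N
A = pi*(22.5)^2 = 1590.4313 mm^2
stress = 4700.0 / 1590.4313 = 2.955 MPa

2.955


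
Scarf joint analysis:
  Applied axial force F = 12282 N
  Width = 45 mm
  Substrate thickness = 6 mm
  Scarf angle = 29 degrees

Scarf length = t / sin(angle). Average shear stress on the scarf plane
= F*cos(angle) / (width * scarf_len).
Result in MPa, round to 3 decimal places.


Scarf length = 6 / sin(29 deg) = 12.3760 mm
cos(29 deg) = 0.874620
Shear = 12282 * 0.874620 / (45 * 12.3760)
= 19.288 MPa

19.288


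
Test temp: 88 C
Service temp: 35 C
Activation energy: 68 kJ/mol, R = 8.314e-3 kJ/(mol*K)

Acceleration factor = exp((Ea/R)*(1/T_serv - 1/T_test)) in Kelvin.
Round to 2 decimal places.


AF = exp((68/0.008314)*(1/308.15 - 1/361.15))
= 49.16

49.16


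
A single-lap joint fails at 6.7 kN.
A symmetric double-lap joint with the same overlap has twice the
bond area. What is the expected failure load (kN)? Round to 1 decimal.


Double-lap load = 2 * 6.7 = 13.4 kN

13.4


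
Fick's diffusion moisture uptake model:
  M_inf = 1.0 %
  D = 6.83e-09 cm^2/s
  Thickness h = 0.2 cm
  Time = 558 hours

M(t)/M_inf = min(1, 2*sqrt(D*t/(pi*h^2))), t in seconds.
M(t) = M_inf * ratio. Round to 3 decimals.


t_sec = 558 * 3600 = 2008800
ratio = 2*sqrt(6.83e-09*2008800/(pi*0.2^2))
= min(1, 0.660851)
= 0.660851
M(t) = 1.0 * 0.660851 = 0.661 %

0.661


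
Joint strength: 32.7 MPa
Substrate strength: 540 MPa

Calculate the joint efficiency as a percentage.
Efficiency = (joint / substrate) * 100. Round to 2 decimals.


Efficiency = (32.7 / 540) * 100 = 6.06%

6.06


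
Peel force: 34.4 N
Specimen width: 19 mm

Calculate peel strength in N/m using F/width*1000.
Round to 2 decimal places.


Peel strength = 34.4 / 19 * 1000 = 1810.53 N/m

1810.53


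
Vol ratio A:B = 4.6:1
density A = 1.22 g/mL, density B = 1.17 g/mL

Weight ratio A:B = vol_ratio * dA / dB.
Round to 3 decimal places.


Weight ratio = 4.6 * 1.22 / 1.17
= 4.797

4.797


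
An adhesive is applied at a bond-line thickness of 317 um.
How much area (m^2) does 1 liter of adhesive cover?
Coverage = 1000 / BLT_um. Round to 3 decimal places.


Coverage = 1000 / 317 = 3.155 m^2

3.155


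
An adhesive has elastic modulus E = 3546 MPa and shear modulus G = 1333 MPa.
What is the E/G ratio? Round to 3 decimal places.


E/G = 3546 / 1333 = 2.660

2.660


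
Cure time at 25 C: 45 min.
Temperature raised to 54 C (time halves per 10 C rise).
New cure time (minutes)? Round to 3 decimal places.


Acceleration factor = 2^(29/10) = 7.4643
New time = 45 / 7.4643 = 6.029 min

6.029


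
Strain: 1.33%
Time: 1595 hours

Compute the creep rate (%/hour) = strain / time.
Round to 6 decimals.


Creep rate = 1.33 / 1595
= 0.000834 %/h

0.000834


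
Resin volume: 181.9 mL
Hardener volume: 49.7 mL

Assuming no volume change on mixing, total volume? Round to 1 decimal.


V_total = 181.9 + 49.7 = 231.6 mL

231.6


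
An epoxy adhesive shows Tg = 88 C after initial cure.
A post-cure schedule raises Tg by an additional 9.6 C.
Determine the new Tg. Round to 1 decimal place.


New Tg = 88 + 9.6
= 97.6 C

97.6


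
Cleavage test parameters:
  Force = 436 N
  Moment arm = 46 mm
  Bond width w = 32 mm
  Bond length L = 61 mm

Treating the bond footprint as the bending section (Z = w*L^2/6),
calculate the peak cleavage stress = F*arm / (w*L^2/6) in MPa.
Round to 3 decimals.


M = 436 * 46 = 20056 N*mm
Z = 32 * 61^2 / 6 = 119072 / 6 mm^3
sigma = M / Z = 6 * 20056 / 119072 = 120336 / 119072
= 1.011 MPa

1.011


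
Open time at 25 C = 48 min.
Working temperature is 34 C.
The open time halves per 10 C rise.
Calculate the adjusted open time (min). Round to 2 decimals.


factor = 2^((34 - 25) / 10) = 1.8661
ot = 48 / 1.8661 = 25.72 min

25.72


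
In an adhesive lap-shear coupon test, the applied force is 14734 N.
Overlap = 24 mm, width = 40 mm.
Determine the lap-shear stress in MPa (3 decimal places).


stress = F / (overlap * width)
= 14734 / (24 * 40)
= 15.348 MPa

15.348


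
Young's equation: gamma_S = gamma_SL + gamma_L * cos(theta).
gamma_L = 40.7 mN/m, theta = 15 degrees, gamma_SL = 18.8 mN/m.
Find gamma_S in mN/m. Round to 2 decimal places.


cos(15 deg) = 0.965926
gamma_S = 18.8 + 40.7 * 0.965926
= 58.11 mN/m

58.11


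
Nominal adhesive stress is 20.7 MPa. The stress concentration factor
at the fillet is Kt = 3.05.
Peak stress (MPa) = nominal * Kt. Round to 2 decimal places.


Peak = 20.7 * 3.05 = 63.14 MPa

63.14


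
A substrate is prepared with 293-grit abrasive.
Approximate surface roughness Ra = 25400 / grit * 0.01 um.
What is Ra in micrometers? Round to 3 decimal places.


Ra = 25400 / 293 * 0.01 = 0.867 um

0.867


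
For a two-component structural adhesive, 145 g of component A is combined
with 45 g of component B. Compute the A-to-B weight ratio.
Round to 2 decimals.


Weight ratio A:B = 145 / 45
= 3.22

3.22


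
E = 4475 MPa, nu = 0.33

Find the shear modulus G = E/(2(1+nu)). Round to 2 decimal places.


G = 4475 / (2 * 1.33)
= 1682.33 MPa

1682.33


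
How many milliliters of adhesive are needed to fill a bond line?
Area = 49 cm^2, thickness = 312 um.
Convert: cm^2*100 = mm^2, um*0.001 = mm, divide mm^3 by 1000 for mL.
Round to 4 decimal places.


= (49 * 100) * (312 * 0.001) / 1000
= 1.5288 mL

1.5288


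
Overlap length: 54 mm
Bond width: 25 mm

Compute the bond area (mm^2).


Bond area = 54 * 25 = 1350 mm^2

1350


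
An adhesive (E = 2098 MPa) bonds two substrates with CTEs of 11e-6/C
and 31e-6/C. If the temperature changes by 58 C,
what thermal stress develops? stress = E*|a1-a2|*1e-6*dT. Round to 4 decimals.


Stress = 2098 * |11 - 31| * 1e-6 * 58
= 2.4337 MPa

2.4337


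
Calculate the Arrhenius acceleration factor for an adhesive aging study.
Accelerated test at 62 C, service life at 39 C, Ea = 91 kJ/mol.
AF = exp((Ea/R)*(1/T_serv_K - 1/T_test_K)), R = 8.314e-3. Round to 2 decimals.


T_test = 335.15 K, T_serv = 312.15 K
Ea/R = 91 / 0.008314 = 10945.39
AF = exp(10945.39 * (1/312.15 - 1/335.15))
= 11.09

11.09


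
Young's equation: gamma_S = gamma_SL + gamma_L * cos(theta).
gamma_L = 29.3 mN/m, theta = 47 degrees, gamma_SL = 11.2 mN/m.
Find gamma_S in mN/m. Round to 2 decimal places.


cos(47 deg) = 0.681998
gamma_S = 11.2 + 29.3 * 0.681998
= 31.18 mN/m

31.18


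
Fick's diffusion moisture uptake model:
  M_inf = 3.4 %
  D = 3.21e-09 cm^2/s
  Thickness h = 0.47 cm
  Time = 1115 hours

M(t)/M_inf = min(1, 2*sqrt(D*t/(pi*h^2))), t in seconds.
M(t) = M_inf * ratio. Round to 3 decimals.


t_sec = 1115 * 3600 = 4014000
ratio = 2*sqrt(3.21e-09*4014000/(pi*0.47^2))
= min(1, 0.272520)
= 0.272520
M(t) = 3.4 * 0.272520 = 0.927 %

0.927


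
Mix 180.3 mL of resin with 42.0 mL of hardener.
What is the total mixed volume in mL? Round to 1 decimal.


Total = 180.3 + 42.0 = 222.3 mL

222.3


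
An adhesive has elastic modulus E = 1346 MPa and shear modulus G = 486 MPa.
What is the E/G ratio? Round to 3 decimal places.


E/G = 1346 / 486 = 2.770

2.770


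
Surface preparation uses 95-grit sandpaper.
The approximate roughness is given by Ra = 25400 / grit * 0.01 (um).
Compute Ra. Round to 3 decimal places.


Ra = 25400 / 95 * 0.01
= 254 / 95
= 2.674 um

2.674


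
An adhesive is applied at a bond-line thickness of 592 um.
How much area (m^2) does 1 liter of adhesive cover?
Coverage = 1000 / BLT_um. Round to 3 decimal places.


Coverage = 1000 / 592 = 1.689 m^2

1.689


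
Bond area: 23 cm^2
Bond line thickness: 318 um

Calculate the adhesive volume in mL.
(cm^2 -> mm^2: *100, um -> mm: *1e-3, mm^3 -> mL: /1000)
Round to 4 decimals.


V = 23*100 * 318*1e-3 / 1000
= 0.7314 mL

0.7314


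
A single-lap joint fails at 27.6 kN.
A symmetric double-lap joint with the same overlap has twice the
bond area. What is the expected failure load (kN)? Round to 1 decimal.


Double-lap load = 2 * 27.6 = 55.2 kN

55.2


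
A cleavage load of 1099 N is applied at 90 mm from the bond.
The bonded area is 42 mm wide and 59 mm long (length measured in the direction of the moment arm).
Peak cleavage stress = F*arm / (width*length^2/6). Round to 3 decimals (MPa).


Moment = 1099 * 90 = 98910 N*mm
Section modulus = 42 * 3481 / 6 = 146202 / 6 mm^3
Stress = 98910 / (146202 / 6) = 593460 / 146202
= 4.059 MPa

4.059


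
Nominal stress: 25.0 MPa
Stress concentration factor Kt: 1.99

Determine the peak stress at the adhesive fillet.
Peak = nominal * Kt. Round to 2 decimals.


Peak stress = 25.0 * 1.99
= 49.75 MPa

49.75


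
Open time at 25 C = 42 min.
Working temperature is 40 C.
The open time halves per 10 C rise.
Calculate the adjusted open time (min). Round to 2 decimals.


factor = 2^((40 - 25) / 10) = 2.8284
ot = 42 / 2.8284 = 14.85 min

14.85


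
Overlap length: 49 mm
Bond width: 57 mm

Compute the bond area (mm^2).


Bond area = 49 * 57 = 2793 mm^2

2793


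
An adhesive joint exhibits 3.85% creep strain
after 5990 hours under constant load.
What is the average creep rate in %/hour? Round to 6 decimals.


Creep rate = strain / time
= 3.85 / 5990
= 0.000643 %/h

0.000643


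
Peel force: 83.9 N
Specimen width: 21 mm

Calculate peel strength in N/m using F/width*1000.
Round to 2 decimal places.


Peel strength = 83.9 / 21 * 1000 = 3995.24 N/m

3995.24


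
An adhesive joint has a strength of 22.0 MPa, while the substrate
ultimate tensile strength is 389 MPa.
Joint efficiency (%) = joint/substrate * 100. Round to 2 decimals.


Efficiency = 22.0 / 389 * 100
= 5.66%

5.66


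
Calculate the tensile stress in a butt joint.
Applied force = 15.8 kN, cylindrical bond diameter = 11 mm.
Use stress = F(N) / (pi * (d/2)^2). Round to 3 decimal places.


A = pi * 5.5^2 = 95.0332 mm^2
sigma = 15800.0 / 95.0332 = 166.258 MPa

166.258


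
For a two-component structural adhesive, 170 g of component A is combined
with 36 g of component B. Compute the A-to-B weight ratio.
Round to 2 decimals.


Weight ratio A:B = 170 / 36
= 4.72

4.72


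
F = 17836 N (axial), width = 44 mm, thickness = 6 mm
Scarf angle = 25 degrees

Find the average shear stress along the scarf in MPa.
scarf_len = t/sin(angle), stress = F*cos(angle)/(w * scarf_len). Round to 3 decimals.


scarf_len = 6/sin(25 deg) = 14.1972
cos(25 deg) = 0.906308
stress = 17836*0.906308/(44*14.1972) = 25.877 MPa

25.877


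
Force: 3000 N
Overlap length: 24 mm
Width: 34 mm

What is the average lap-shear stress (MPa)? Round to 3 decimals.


Average shear stress = F / (overlap * width)
= 3000 / (24 * 34)
= 3.676 MPa

3.676


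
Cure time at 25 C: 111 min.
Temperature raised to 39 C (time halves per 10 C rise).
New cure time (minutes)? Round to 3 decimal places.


Acceleration factor = 2^(14/10) = 2.6390
New time = 111 / 2.6390 = 42.061 min

42.061


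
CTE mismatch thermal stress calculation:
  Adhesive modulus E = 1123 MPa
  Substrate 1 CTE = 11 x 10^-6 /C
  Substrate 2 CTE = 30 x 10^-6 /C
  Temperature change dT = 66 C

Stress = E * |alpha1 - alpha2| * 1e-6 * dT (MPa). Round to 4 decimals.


delta_alpha = |11 - 30| = 19 x 10^-6/C
Stress = 1123 * 19e-6 * 66
= 1.4082 MPa

1.4082


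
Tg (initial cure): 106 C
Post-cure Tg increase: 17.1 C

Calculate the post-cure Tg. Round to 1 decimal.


Post-cure Tg = 106 + 17.1 = 123.1 C

123.1


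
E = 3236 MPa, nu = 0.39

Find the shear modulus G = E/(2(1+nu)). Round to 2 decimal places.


G = 3236 / (2 * 1.39)
= 1164.03 MPa

1164.03


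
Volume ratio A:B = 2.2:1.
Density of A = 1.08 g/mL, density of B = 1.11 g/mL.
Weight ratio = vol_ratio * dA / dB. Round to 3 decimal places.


Wt ratio = 2.2 * 1.08 / 1.11
= 2.141

2.141


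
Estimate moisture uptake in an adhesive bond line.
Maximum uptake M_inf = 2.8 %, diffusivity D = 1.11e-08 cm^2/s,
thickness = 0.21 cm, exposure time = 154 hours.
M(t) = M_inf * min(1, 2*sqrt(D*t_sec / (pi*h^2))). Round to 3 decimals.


Convert time: 154 h = 554400 s
ratio = min(1, 2*sqrt(1.11e-08*554400/(pi*0.21^2)))
= 0.421511
M(t) = 2.8 * 0.421511 = 1.180%

1.180


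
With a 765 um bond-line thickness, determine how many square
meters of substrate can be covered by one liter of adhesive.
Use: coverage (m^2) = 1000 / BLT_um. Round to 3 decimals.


Coverage = 1000 / 765 = 1.307 m^2

1.307


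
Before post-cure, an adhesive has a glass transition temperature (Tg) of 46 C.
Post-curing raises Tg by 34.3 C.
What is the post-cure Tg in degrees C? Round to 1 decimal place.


Tg_post = Tg_base + delta_Tg
= 46 + 34.3
= 80.3 C

80.3


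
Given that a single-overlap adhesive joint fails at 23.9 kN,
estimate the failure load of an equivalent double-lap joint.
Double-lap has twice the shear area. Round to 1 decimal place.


Double-lap factor = 2
Expected load = 23.9 * 2 = 47.8 kN

47.8


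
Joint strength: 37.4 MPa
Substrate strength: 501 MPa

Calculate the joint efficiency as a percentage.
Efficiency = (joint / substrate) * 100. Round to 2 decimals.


Efficiency = (37.4 / 501) * 100 = 7.47%

7.47


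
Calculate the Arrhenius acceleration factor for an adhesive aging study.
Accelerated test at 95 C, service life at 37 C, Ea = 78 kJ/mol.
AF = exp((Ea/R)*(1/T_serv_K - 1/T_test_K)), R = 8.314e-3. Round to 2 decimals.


T_test = 368.15 K, T_serv = 310.15 K
Ea/R = 78 / 0.008314 = 9381.77
AF = exp(9381.77 * (1/310.15 - 1/368.15))
= 117.40

117.40


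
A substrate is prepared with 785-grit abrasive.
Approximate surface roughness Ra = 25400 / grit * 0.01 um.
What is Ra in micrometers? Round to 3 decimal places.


Ra = 25400 / 785 * 0.01 = 0.324 um

0.324


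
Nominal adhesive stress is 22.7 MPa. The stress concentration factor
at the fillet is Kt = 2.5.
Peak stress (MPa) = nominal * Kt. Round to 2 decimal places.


Peak = 22.7 * 2.5 = 56.75 MPa

56.75


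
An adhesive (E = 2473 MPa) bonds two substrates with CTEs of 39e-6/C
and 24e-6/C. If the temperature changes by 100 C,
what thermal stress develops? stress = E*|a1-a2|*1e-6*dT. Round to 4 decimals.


Stress = 2473 * |39 - 24| * 1e-6 * 100
= 3.7095 MPa

3.7095


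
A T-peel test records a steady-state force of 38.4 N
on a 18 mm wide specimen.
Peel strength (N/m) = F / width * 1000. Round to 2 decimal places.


Peel strength = 38.4 / 18 * 1000
= 2133.33 N/m

2133.33


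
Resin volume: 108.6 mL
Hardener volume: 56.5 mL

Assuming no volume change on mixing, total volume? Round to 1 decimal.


V_total = 108.6 + 56.5 = 165.1 mL

165.1


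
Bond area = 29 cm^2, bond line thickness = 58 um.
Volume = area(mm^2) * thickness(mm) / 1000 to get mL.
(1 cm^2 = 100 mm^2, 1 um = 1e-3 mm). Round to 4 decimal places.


area_mm2 = 29 * 100 = 2900
blt_mm = 58 * 1e-3 = 0.058
vol_mm3 = 2900 * 0.058 = 168.2
vol_mL = 168.2 / 1000 = 0.1682 mL

0.1682


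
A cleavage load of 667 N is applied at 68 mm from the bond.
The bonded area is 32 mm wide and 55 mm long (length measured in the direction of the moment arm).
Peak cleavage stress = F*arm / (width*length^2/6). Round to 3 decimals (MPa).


Moment = 667 * 68 = 45356 N*mm
Section modulus = 32 * 3025 / 6 = 96800 / 6 mm^3
Stress = 45356 / (96800 / 6) = 272136 / 96800
= 2.811 MPa

2.811


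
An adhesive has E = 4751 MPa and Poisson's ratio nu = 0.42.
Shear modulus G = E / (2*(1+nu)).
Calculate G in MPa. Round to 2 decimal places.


G = 4751 / (2*(1+0.42))
= 4751 / 2.84
= 1672.89 MPa

1672.89


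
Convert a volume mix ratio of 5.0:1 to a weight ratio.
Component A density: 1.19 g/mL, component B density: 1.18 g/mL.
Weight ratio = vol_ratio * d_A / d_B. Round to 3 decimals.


= 5.0 * 1.19 / 1.18 = 5.042

5.042


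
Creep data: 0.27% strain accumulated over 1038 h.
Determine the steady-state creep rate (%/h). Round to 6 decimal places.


Rate = 0.27 / 1038 = 0.000260 %/h

0.000260


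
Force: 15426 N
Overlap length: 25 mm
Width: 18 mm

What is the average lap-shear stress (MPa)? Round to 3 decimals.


Average shear stress = F / (overlap * width)
= 15426 / (25 * 18)
= 34.280 MPa

34.280


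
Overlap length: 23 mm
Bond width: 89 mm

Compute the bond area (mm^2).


Bond area = 23 * 89 = 2047 mm^2

2047


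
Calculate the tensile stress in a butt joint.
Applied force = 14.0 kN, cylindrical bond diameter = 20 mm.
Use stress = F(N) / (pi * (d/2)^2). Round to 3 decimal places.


A = pi * 10.0^2 = 314.1593 mm^2
sigma = 14000.0 / 314.1593 = 44.563 MPa

44.563


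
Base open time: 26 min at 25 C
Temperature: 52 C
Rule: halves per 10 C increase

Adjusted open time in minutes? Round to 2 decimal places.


Acceleration = 2^((52-25)/10) = 6.4980
Open time = 26 / 6.4980 = 4.00 min

4.00


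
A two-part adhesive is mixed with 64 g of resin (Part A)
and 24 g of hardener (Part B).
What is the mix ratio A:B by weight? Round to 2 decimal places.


Mix ratio = mass_A / mass_B
= 64 / 24
= 2.67

2.67


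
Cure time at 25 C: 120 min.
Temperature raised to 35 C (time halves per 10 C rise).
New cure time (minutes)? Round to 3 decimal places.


Acceleration factor = 2^(10/10) = 2.0000
New time = 120 / 2.0000 = 60.000 min

60.000


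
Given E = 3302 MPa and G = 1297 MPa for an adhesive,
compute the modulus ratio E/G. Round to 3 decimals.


E/G ratio = 3302 / 1297 = 2.546

2.546


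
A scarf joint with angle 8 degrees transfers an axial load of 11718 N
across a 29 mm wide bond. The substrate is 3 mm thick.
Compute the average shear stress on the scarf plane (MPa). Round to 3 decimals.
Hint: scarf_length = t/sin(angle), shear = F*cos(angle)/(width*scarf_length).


scarf_length = 3 / sin(8 deg) = 21.5559 mm
cos(8 deg) = 0.990268
shear stress = 11718 * 0.990268 / (29 * 21.5559)
= 18.563 MPa

18.563


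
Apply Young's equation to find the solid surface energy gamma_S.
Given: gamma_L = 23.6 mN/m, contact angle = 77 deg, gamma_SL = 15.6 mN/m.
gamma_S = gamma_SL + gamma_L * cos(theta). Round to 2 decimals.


theta_rad = 77 * pi/180 = 1.343904
gamma_S = 15.6 + 23.6 * cos(1.343904)
= 20.91 mN/m

20.91


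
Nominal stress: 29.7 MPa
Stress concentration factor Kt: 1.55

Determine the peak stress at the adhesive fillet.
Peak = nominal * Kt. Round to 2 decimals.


Peak stress = 29.7 * 1.55
= 46.04 MPa

46.04


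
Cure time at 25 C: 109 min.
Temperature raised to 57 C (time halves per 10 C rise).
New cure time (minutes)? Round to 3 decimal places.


Acceleration factor = 2^(32/10) = 9.1896
New time = 109 / 9.1896 = 11.861 min

11.861


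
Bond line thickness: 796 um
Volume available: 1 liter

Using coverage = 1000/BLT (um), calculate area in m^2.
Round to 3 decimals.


1 L = 1e6 mm^3, thickness = 796 um = 0.796 mm
Area = 1e6 / 0.796 mm^2 = (1e6 / 0.796) / 1e6 m^2 = 1000 / 796 m^2
= 1.256 m^2

1.256


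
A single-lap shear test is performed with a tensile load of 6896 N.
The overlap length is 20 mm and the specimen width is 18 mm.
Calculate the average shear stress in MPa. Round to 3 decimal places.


Shear stress = F / (overlap * width)
= 6896 / (20 * 18)
= 6896 / 360
= 19.156 MPa

19.156


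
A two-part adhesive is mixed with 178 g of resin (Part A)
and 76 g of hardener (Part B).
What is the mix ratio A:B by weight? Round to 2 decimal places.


Mix ratio = mass_A / mass_B
= 178 / 76
= 2.34

2.34


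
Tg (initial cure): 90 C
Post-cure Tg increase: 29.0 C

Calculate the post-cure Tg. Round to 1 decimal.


Post-cure Tg = 90 + 29.0 = 119.0 C

119.0


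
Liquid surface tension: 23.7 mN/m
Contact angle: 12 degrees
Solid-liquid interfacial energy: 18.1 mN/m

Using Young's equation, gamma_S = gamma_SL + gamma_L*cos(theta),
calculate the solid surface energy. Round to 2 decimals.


gamma_S = 18.1 + 23.7 * cos(12)
= 41.28 mN/m

41.28


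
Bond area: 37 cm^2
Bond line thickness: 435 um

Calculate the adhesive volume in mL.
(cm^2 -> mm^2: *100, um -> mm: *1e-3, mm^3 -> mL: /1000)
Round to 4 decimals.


V = 37*100 * 435*1e-3 / 1000
= 1.6095 mL

1.6095


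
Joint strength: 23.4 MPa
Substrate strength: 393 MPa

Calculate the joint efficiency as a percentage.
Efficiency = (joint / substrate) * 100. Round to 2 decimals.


Efficiency = (23.4 / 393) * 100 = 5.95%

5.95


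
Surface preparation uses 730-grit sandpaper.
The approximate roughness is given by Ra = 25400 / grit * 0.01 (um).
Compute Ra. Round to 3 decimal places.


Ra = 25400 / 730 * 0.01
= 254 / 730
= 0.348 um

0.348


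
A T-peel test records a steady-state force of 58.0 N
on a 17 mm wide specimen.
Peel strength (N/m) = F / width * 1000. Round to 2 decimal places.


Peel strength = 58.0 / 17 * 1000
= 3411.76 N/m

3411.76


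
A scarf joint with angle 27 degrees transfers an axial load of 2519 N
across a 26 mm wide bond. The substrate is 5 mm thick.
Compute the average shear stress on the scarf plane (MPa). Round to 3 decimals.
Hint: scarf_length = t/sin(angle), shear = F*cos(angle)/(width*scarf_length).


scarf_length = 5 / sin(27 deg) = 11.0134 mm
cos(27 deg) = 0.891007
shear stress = 2519 * 0.891007 / (26 * 11.0134)
= 7.838 MPa

7.838


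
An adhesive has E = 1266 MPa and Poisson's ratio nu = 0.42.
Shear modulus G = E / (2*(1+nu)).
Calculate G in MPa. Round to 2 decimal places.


G = 1266 / (2*(1+0.42))
= 1266 / 2.84
= 445.77 MPa

445.77


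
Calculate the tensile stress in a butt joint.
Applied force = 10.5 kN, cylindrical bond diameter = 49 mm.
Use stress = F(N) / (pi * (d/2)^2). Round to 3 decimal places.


A = pi * 24.5^2 = 1885.7410 mm^2
sigma = 10500.0 / 1885.7410 = 5.568 MPa

5.568


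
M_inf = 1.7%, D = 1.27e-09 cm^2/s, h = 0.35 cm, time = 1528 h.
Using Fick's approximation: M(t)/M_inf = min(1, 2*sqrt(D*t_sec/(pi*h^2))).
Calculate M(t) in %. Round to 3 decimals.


t = 5500800 s
ratio = min(1, 2*sqrt(1.27e-09*5500800/(pi*0.1225)))
= 0.269465
M(t) = 1.7 * 0.269465 = 0.458%

0.458


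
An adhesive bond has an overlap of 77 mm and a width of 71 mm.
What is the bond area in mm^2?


Bond area = overlap * width
= 77 * 71
= 5467 mm^2

5467


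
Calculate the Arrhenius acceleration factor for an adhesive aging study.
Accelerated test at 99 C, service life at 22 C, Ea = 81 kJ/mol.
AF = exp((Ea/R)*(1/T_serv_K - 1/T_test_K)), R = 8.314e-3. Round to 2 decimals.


T_test = 372.15 K, T_serv = 295.15 K
Ea/R = 81 / 0.008314 = 9742.60
AF = exp(9742.60 * (1/295.15 - 1/372.15))
= 924.96

924.96


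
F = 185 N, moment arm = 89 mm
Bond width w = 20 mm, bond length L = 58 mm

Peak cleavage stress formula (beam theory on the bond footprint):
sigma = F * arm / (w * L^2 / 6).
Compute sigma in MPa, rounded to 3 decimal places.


sigma = (185 * 89) / (20 * 3364 / 6)
= 16465 * 6 / 67280
= 98790 / 67280
= 1.468 MPa

1.468


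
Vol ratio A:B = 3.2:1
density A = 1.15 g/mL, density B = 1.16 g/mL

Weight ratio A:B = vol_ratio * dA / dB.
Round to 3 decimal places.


Weight ratio = 3.2 * 1.15 / 1.16
= 3.172

3.172


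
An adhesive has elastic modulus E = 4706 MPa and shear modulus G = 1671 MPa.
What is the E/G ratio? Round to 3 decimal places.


E/G = 4706 / 1671 = 2.816

2.816


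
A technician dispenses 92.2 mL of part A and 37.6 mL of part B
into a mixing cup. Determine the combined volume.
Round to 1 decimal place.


Combined volume = 92.2 + 37.6
= 129.8 mL

129.8


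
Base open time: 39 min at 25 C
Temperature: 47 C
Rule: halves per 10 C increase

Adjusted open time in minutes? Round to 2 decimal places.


Acceleration = 2^((47-25)/10) = 4.5948
Open time = 39 / 4.5948 = 8.49 min

8.49


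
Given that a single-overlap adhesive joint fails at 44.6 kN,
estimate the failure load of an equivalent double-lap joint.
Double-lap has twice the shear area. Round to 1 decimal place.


Double-lap factor = 2
Expected load = 44.6 * 2 = 89.2 kN

89.2


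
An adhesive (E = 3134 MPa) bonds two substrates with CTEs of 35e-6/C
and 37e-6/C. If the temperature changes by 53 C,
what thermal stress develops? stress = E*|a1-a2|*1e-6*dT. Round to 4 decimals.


Stress = 3134 * |35 - 37| * 1e-6 * 53
= 0.3322 MPa

0.3322


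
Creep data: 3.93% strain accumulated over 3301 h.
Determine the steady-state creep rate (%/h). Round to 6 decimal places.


Rate = 3.93 / 3301 = 0.001191 %/h

0.001191


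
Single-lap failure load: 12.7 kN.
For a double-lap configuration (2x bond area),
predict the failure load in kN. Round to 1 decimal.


Failure load = 12.7 * 2 = 25.4 kN

25.4


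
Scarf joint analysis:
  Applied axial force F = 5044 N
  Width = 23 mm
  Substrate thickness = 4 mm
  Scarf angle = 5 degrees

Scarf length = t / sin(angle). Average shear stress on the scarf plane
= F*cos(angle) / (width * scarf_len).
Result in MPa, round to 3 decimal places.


Scarf length = 4 / sin(5 deg) = 45.8949 mm
cos(5 deg) = 0.996195
Shear = 5044 * 0.996195 / (23 * 45.8949)
= 4.760 MPa

4.760


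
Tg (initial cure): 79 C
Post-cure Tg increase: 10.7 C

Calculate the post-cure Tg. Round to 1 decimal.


Post-cure Tg = 79 + 10.7 = 89.7 C

89.7


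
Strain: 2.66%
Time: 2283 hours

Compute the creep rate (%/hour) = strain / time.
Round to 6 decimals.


Creep rate = 2.66 / 2283
= 0.001165 %/h

0.001165


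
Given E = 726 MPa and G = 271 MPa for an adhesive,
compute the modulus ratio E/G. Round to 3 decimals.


E/G ratio = 726 / 271 = 2.679

2.679


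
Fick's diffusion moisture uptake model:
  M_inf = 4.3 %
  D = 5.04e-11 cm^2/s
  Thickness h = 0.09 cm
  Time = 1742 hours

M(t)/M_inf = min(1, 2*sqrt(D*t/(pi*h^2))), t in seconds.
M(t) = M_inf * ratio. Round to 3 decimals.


t_sec = 1742 * 3600 = 6271200
ratio = 2*sqrt(5.04e-11*6271200/(pi*0.09^2))
= min(1, 0.222896)
= 0.222896
M(t) = 4.3 * 0.222896 = 0.958 %

0.958


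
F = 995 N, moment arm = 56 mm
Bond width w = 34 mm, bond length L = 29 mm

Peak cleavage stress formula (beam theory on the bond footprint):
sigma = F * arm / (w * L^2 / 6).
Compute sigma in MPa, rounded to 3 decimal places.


sigma = (995 * 56) / (34 * 841 / 6)
= 55720 * 6 / 28594
= 334320 / 28594
= 11.692 MPa

11.692


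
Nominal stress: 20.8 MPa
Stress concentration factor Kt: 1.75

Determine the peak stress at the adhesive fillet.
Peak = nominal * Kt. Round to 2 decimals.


Peak stress = 20.8 * 1.75
= 36.40 MPa

36.40


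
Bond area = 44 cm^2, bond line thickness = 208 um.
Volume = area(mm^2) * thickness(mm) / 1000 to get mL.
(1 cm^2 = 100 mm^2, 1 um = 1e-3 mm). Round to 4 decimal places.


area_mm2 = 44 * 100 = 4400
blt_mm = 208 * 1e-3 = 0.208
vol_mm3 = 4400 * 0.208 = 915.2
vol_mL = 915.2 / 1000 = 0.9152 mL

0.9152


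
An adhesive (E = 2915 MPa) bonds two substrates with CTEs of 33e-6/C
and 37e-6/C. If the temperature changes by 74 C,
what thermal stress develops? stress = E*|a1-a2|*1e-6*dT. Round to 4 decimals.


Stress = 2915 * |33 - 37| * 1e-6 * 74
= 0.8628 MPa

0.8628


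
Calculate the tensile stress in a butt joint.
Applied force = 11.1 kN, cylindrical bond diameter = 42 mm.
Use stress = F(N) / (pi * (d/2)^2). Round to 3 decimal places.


A = pi * 21.0^2 = 1385.4424 mm^2
sigma = 11100.0 / 1385.4424 = 8.012 MPa

8.012


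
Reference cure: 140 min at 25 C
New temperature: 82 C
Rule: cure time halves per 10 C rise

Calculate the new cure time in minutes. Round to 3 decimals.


factor = 2^((82-25)/10) = 51.9842
t_new = 140 / 51.9842 = 2.693 min

2.693


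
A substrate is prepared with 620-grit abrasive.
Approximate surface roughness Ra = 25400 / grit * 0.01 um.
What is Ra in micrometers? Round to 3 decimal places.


Ra = 25400 / 620 * 0.01 = 0.410 um

0.410


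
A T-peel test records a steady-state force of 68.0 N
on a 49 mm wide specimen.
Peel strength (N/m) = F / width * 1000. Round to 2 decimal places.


Peel strength = 68.0 / 49 * 1000
= 1387.76 N/m

1387.76


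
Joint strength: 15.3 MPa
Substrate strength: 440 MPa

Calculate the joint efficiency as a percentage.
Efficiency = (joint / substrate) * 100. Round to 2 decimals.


Efficiency = (15.3 / 440) * 100 = 3.48%

3.48


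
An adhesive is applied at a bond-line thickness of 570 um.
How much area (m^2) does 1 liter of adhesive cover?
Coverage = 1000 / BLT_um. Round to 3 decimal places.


Coverage = 1000 / 570 = 1.754 m^2

1.754


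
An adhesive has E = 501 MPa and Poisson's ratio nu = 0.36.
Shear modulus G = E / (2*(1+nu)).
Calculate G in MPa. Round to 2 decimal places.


G = 501 / (2*(1+0.36))
= 501 / 2.72
= 184.19 MPa

184.19


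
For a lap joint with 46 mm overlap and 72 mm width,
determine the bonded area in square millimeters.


Area = 46 * 72 = 3312 mm^2

3312


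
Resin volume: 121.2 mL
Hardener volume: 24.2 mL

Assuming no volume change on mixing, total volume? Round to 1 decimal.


V_total = 121.2 + 24.2 = 145.4 mL

145.4


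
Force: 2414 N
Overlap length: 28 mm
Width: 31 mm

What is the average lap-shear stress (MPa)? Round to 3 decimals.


Average shear stress = F / (overlap * width)
= 2414 / (28 * 31)
= 2.781 MPa

2.781


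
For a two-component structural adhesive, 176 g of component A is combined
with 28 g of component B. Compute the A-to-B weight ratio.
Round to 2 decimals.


Weight ratio A:B = 176 / 28
= 6.29

6.29


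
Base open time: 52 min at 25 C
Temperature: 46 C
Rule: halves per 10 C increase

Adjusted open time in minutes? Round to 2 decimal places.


Acceleration = 2^((46-25)/10) = 4.2871
Open time = 52 / 4.2871 = 12.13 min

12.13


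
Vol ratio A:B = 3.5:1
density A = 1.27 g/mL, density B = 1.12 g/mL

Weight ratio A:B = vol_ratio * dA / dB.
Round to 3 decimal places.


Weight ratio = 3.5 * 1.27 / 1.12
= 3.969

3.969


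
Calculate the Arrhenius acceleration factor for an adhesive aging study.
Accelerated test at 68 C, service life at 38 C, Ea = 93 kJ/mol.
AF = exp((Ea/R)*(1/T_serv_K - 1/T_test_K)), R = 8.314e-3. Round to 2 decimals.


T_test = 341.15 K, T_serv = 311.15 K
Ea/R = 93 / 0.008314 = 11185.95
AF = exp(11185.95 * (1/311.15 - 1/341.15))
= 23.60

23.60


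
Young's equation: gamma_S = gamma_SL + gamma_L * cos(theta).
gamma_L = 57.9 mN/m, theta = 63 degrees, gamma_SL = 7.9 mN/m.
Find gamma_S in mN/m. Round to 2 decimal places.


cos(63 deg) = 0.453990
gamma_S = 7.9 + 57.9 * 0.453990
= 34.19 mN/m

34.19


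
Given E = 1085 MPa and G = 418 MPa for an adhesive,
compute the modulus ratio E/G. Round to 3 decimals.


E/G ratio = 1085 / 418 = 2.596

2.596


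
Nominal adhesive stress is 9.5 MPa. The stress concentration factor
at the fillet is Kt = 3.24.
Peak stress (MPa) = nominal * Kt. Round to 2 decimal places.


Peak = 9.5 * 3.24 = 30.78 MPa

30.78


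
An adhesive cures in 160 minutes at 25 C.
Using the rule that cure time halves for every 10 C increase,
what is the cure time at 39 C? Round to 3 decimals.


Factor = 2^((39 - 25) / 10) = 2.6390
Cure time = 160 / 2.6390
= 60.629 minutes

60.629


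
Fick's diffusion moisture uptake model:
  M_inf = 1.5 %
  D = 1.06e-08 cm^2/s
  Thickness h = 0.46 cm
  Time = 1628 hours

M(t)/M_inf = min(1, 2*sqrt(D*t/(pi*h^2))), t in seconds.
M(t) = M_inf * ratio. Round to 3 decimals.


t_sec = 1628 * 3600 = 5860800
ratio = 2*sqrt(1.06e-08*5860800/(pi*0.46^2))
= min(1, 0.611404)
= 0.611404
M(t) = 1.5 * 0.611404 = 0.917 %

0.917


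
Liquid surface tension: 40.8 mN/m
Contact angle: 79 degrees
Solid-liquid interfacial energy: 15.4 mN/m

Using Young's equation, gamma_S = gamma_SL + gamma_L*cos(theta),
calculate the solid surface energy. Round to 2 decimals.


gamma_S = 15.4 + 40.8 * cos(79)
= 23.19 mN/m

23.19


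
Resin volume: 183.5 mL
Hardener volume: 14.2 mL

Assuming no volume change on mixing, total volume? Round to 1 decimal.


V_total = 183.5 + 14.2 = 197.7 mL

197.7


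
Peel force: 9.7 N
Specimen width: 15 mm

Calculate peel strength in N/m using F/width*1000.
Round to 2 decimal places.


Peel strength = 9.7 / 15 * 1000 = 646.67 N/m

646.67


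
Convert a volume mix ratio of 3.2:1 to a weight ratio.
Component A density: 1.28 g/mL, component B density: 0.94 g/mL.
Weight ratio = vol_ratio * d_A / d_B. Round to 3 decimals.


= 3.2 * 1.28 / 0.94 = 4.357

4.357


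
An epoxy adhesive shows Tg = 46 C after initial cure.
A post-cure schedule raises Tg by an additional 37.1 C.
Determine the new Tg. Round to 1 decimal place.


New Tg = 46 + 37.1
= 83.1 C

83.1


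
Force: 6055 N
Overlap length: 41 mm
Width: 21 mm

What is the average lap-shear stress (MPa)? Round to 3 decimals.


Average shear stress = F / (overlap * width)
= 6055 / (41 * 21)
= 7.033 MPa

7.033


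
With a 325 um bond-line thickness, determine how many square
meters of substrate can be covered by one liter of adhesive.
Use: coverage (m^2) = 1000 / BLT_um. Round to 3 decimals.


Coverage = 1000 / 325 = 3.077 m^2

3.077


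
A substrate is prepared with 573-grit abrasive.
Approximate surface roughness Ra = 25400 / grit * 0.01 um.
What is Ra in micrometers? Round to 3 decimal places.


Ra = 25400 / 573 * 0.01 = 0.443 um

0.443


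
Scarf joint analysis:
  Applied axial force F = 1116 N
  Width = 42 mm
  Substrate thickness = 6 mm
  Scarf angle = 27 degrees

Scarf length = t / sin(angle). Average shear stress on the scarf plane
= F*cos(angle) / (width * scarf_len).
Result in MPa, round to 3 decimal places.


Scarf length = 6 / sin(27 deg) = 13.2161 mm
cos(27 deg) = 0.891007
Shear = 1116 * 0.891007 / (42 * 13.2161)
= 1.791 MPa

1.791


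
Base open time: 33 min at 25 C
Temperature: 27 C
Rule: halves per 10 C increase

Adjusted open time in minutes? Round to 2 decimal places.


Acceleration = 2^((27-25)/10) = 1.1487
Open time = 33 / 1.1487 = 28.73 min

28.73


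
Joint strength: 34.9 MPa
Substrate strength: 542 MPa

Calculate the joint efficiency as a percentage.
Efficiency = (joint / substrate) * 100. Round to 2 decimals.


Efficiency = (34.9 / 542) * 100 = 6.44%

6.44


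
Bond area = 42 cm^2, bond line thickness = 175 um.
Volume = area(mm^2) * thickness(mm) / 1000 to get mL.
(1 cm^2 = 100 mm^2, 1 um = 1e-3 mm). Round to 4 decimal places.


area_mm2 = 42 * 100 = 4200
blt_mm = 175 * 1e-3 = 0.175
vol_mm3 = 4200 * 0.175 = 735.0
vol_mL = 735.0 / 1000 = 0.7350 mL

0.7350


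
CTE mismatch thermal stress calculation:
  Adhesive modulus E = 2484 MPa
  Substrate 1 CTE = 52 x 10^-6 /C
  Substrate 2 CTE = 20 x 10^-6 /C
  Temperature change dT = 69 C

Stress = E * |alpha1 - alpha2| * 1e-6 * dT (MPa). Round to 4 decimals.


delta_alpha = |52 - 20| = 32 x 10^-6/C
Stress = 2484 * 32e-6 * 69
= 5.4847 MPa

5.4847


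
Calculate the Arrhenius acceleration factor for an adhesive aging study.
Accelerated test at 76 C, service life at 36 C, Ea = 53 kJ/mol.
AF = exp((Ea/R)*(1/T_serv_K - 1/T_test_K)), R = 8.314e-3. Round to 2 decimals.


T_test = 349.15 K, T_serv = 309.15 K
Ea/R = 53 / 0.008314 = 6374.79
AF = exp(6374.79 * (1/309.15 - 1/349.15))
= 10.62

10.62


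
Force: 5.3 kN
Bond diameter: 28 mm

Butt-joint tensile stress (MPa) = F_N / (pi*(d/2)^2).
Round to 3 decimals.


F_N = 5.3 * 1000 = 5300.0 N
A = pi*(14.0)^2 = 615.7522 mm^2
stress = 5300.0 / 615.7522 = 8.607 MPa

8.607


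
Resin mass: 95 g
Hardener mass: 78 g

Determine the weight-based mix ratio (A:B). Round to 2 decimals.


Ratio = 95 / 78 = 1.22

1.22


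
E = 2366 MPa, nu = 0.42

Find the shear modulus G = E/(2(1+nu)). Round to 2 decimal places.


G = 2366 / (2 * 1.42)
= 833.10 MPa

833.10


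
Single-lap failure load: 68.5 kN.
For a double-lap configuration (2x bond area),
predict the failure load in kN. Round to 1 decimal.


Failure load = 68.5 * 2 = 137.0 kN

137.0


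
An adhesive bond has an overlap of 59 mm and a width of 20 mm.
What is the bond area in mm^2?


Bond area = overlap * width
= 59 * 20
= 1180 mm^2

1180


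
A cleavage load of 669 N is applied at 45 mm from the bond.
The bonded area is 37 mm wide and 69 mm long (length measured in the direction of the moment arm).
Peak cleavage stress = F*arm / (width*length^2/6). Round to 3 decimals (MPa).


Moment = 669 * 45 = 30105 N*mm
Section modulus = 37 * 4761 / 6 = 176157 / 6 mm^3
Stress = 30105 / (176157 / 6) = 180630 / 176157
= 1.025 MPa

1.025


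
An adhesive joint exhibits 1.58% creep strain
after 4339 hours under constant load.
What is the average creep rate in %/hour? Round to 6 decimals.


Creep rate = strain / time
= 1.58 / 4339
= 0.000364 %/h

0.000364


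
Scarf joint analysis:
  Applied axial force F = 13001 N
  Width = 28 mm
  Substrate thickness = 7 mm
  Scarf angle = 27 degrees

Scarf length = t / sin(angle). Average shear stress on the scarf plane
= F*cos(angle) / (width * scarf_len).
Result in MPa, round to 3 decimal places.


Scarf length = 7 / sin(27 deg) = 15.4188 mm
cos(27 deg) = 0.891007
Shear = 13001 * 0.891007 / (28 * 15.4188)
= 26.832 MPa

26.832


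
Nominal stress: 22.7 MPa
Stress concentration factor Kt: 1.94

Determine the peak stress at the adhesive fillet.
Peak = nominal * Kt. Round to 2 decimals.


Peak stress = 22.7 * 1.94
= 44.04 MPa

44.04


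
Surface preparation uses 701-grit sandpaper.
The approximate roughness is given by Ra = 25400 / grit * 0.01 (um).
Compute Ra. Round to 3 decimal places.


Ra = 25400 / 701 * 0.01
= 254 / 701
= 0.362 um

0.362


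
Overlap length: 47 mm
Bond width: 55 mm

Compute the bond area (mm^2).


Bond area = 47 * 55 = 2585 mm^2

2585


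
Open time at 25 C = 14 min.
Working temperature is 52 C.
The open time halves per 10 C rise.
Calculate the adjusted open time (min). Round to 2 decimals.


factor = 2^((52 - 25) / 10) = 6.4980
ot = 14 / 6.4980 = 2.15 min

2.15


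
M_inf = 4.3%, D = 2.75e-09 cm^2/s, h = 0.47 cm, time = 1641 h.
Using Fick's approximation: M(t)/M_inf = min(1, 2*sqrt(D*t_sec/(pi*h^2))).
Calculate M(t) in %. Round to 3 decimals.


t = 5907600 s
ratio = min(1, 2*sqrt(2.75e-09*5907600/(pi*0.2209)))
= 0.306005
M(t) = 4.3 * 0.306005 = 1.316%

1.316


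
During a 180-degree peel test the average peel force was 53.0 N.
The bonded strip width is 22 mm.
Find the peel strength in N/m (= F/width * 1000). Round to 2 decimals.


Peel strength = F/width * 1000
= 53.0 / 22 * 1000
= 2409.09 N/m

2409.09


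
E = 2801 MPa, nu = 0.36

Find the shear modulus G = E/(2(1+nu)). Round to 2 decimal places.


G = 2801 / (2 * 1.36)
= 1029.78 MPa

1029.78


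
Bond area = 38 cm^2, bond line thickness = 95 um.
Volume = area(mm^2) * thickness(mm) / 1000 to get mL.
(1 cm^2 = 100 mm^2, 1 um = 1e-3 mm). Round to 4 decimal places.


area_mm2 = 38 * 100 = 3800
blt_mm = 95 * 1e-3 = 0.095
vol_mm3 = 3800 * 0.095 = 361.0
vol_mL = 361.0 / 1000 = 0.3610 mL

0.3610


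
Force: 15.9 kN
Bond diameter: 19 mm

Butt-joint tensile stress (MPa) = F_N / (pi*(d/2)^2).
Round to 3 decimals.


F_N = 15.9 * 1000 = 15900.0 N
A = pi*(9.5)^2 = 283.5287 mm^2
stress = 15900.0 / 283.5287 = 56.079 MPa

56.079


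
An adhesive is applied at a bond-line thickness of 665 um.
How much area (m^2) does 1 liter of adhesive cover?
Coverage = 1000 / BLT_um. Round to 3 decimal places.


Coverage = 1000 / 665 = 1.504 m^2

1.504


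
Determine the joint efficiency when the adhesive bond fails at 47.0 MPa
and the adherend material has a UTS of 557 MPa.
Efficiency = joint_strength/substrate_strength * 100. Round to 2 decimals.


Joint efficiency = 47.0 / 557 * 100
= 8.44%

8.44


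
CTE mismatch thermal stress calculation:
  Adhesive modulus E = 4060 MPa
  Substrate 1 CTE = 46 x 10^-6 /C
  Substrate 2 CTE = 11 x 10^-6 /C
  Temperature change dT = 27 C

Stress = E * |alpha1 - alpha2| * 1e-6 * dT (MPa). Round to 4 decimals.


delta_alpha = |46 - 11| = 35 x 10^-6/C
Stress = 4060 * 35e-6 * 27
= 3.8367 MPa

3.8367
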